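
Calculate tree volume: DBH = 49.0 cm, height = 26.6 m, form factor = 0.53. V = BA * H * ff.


(D/200)^2 = (49.0/200)^2 = 0.245^2 = 0.060025
BA = 3.141593 * 0.060025 = 0.188574 m^2
V = 0.188574 * 26.6 * 0.53 = 2.65852 ≈ 2.659 m^3

2.659 m^3


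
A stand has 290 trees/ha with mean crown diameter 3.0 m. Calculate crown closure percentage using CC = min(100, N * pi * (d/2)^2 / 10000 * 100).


(d/2)^2 = (3.0/2)^2 = 1.5^2 = 2.25
Crown area = 3.141593 * 2.25 = 7.06858 m^2
N * area / 10000 * 100 = 290 * 7.06858 / 10000 * 100 = 20.4989
CC = min(100, 20.4989) = 20.4989 ≈ 20.5%

20.5%


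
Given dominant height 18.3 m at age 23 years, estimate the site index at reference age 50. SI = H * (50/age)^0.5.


50/23 = 2.17391
(2.17391)^0.5 = 1.47442
SI = 18.3 * 1.47442 = 26.9819 ≈ 27.0 m

27.0 m


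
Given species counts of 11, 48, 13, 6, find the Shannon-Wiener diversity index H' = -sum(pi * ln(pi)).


Total N = 11 + 48 + 13 + 6 = 78
Per-species terms:
  p = 11/78 = 0.141026; ln(p) = -1.958811; p*ln(p) = 0.141026 * (-1.958811) = -0.276243
  p = 48/78 = 0.615385; ln(p) = -0.485507; p*ln(p) = 0.615385 * (-0.485507) = -0.298774
  p = 13/78 = 0.166667; ln(p) = -1.791757; p*ln(p) = 0.166667 * (-1.791757) = -0.298627
  p = 6/78 = 0.076923; ln(p) = -2.564950; p*ln(p) = 0.076923 * (-2.564950) = -0.197304
sum(p*ln(p)) = (-0.276243) + (-0.298774) + (-0.298627) + (-0.197304) = -1.070948
H' = -(-1.070948) = 1.070948 ≈ 1.0709

1.0709


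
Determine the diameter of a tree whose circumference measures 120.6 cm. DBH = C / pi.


DBH = C / pi = 120.6 / 3.141593 = 38.3882 ≈ 38.39 cm

38.39 cm


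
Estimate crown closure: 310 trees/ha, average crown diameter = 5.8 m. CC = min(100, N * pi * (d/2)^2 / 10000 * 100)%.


(d/2)^2 = (5.8/2)^2 = 2.9^2 = 8.41
Crown area = 3.141593 * 8.41 = 26.4208 m^2
N * area / 10000 * 100 = 310 * 26.4208 / 10000 * 100 = 81.9045
CC = min(100, 81.9045) = 81.9045 ≈ 81.9%

81.9%


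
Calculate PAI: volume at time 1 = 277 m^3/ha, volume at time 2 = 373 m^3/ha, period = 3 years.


PAI = (V2 - V1) / period = (373 - 277) / 3 = 96 / 3 = 32.00 m^3/ha/yr

32.00 m^3/ha/yr


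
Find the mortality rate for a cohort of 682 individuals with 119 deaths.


Mortality rate = 119 / 682 = 0.174487 ≈ 0.1745

0.1745


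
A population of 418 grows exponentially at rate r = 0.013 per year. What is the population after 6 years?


r*t = 0.013 * 6 = 0.078
exp(0.078) = 1.08112
N = 418 * 1.08112 = 451.908 ≈ 452

452


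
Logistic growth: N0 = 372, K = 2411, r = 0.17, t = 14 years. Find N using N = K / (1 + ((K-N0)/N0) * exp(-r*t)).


(K - N0)/N0 = (2411 - 372)/372 = 2039/372 = 5.48118
r*t = 0.17 * 14 = 2.38; exp(-2.38) = 0.0925506
5.48118 * 0.0925506 = 0.507286
1 + 0.507286 = 1.50729
N = 2411 / 1.50729 = 1599.56 ≈ 1600

1600


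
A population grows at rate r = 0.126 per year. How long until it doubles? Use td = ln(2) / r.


td = ln(2) / 0.126 = 0.693147 / 0.126 = 5.50117 ≈ 5.5 years

5.5 years


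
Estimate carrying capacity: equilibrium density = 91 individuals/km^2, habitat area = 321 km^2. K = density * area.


K = 91 * 321 = 29211 individuals

29211 individuals


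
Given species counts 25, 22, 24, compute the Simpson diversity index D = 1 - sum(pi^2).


Total N = 25 + 22 + 24 = 71
Per-species terms:
  p = 25/71 = 0.352113; p^2 = 0.352113^2 = 0.123984
  p = 22/71 = 0.309859; p^2 = 0.309859^2 = 0.096013
  p = 24/71 = 0.338028; p^2 = 0.338028^2 = 0.114263
sum(p^2) = 0.123984 + 0.096013 + 0.114263 = 0.334260
D = 1 - 0.334260 = 0.665740 ≈ 0.6657

0.6657


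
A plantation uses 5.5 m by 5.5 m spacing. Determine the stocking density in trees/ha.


N = 10000 / 5.5^2 = 10000 / 30.25 = 330.579 ≈ 331 trees/ha

331 trees/ha


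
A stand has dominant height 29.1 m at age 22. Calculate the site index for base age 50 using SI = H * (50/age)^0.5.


50/22 = 2.27273
(2.27273)^0.5 = 1.50756
SI = 29.1 * 1.50756 = 43.8700 ≈ 43.9 m

43.9 m


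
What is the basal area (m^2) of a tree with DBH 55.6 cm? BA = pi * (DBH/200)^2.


D/200 = 55.6/200 = 0.278 m
(D/200)^2 = 0.278^2 = 0.077284
BA = 3.141593 * 0.077284 = 0.242795 ≈ 0.2428 m^2

0.2428 m^2


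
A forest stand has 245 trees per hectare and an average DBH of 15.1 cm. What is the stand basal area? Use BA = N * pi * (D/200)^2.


(D/200)^2 = (15.1/200)^2 = 0.0755^2 = 0.00570025
Individual BA = 3.141593 * 0.00570025 = 0.0179079 m^2
Stand BA = 245 * 0.0179079 = 4.38744 ≈ 4.39 m^2/ha

4.39 m^2/ha


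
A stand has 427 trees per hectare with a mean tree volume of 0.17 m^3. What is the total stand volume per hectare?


V_stand = 427 * 0.17 = 72.59 ≈ 72.6 m^3/ha

72.6 m^3/ha


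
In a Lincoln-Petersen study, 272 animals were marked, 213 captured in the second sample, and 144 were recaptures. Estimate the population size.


N = M * C / R = 272 * 213 / 144 = 57936 / 144 = 402.33 ≈ 402

402 individuals


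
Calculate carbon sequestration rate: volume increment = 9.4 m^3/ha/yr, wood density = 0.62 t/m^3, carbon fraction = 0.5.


C = 9.4 * 0.62 * 0.5 = 2.914 ≈ 2.91 t C/ha/yr

2.91 t C/ha/yr


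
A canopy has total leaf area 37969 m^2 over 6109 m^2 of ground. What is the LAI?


LAI = 37969 / 6109 = 6.2153 ≈ 6.22

6.22


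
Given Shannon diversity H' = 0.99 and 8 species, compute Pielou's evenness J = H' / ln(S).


ln(8) = 2.07944
J = H' / ln(S) = 0.99 / 2.07944 = 0.476090 ≈ 0.4761

0.4761


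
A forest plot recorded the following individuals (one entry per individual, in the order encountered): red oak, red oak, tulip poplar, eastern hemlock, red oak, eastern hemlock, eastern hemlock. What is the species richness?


Total individuals logged = 7
Distinct species (count of individuals): red oak (3), tulip poplar (1), eastern hemlock (3)
Species richness = number of distinct species = 3

3


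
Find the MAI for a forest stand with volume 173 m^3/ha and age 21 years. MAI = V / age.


MAI = 173 / 21 = 8.2381 ≈ 8.24 m^3/ha/yr

8.24 m^3/ha/yr


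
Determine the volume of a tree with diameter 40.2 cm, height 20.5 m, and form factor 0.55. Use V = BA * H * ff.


(D/200)^2 = (40.2/200)^2 = 0.201^2 = 0.040401
BA = 3.141593 * 0.040401 = 0.126923 m^2
V = 0.126923 * 20.5 * 0.55 = 1.43106 ≈ 1.431 m^3

1.431 m^3


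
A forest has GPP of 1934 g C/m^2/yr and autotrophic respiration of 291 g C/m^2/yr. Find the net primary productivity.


NPP = GPP - Ra = 1934 - 291 = 1643 g C/m^2/yr

1643 g C/m^2/yr


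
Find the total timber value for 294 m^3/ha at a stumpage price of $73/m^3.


Value = 294 * 73 = $21462/ha

$21462/ha


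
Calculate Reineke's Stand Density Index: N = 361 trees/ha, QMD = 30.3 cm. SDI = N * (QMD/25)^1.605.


QMD/25 = 30.3/25 = 1.212
(1.212)^1.605 = exp(1.605 * ln(1.212)) = exp(1.605 * 0.192272) = exp(0.308597) = 1.36151
SDI = 361 * 1.36151 = 491.505 ≈ 492

492


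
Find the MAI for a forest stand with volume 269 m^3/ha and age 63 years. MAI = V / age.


MAI = 269 / 63 = 4.2698 ≈ 4.27 m^3/ha/yr

4.27 m^3/ha/yr


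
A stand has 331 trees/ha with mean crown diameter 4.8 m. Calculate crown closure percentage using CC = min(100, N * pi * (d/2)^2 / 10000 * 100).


(d/2)^2 = (4.8/2)^2 = 2.4^2 = 5.76
Crown area = 3.141593 * 5.76 = 18.0956 m^2
N * area / 10000 * 100 = 331 * 18.0956 / 10000 * 100 = 59.8964
CC = min(100, 59.8964) = 59.8964 ≈ 59.9%

59.9%


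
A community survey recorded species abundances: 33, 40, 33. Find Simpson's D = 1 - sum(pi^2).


Total N = 33 + 40 + 33 = 106
Per-species terms:
  p = 33/106 = 0.311321; p^2 = 0.311321^2 = 0.096921
  p = 40/106 = 0.377358; p^2 = 0.377358^2 = 0.142399
  p = 33/106 = 0.311321; p^2 = 0.311321^2 = 0.096921
sum(p^2) = 0.096921 + 0.142399 + 0.096921 = 0.336241
D = 1 - 0.336241 = 0.663759 ≈ 0.6638

0.6638


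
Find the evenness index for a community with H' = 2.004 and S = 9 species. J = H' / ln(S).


ln(9) = 2.19722
J = H' / ln(S) = 2.004 / 2.19722 = 0.912062 ≈ 0.9121

0.9121


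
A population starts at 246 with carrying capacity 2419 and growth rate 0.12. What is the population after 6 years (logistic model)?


(K - N0)/N0 = (2419 - 246)/246 = 2173/246 = 8.83333
r*t = 0.12 * 6 = 0.72; exp(-0.72) = 0.486752
8.83333 * 0.486752 = 4.29964
1 + 4.29964 = 5.29964
N = 2419 / 5.29964 = 456.446 ≈ 456

456


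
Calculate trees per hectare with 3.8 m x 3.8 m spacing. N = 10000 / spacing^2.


N = 10000 / 3.8^2 = 10000 / 14.44 = 692.521 ≈ 693 trees/ha

693 trees/ha


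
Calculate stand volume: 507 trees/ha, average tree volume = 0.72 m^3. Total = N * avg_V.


V_stand = 507 * 0.72 = 365.04 ≈ 365.0 m^3/ha

365.0 m^3/ha


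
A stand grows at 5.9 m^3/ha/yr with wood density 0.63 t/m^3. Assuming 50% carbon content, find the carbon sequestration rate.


C = 5.9 * 0.63 * 0.5 = 1.8585 ≈ 1.86 t C/ha/yr

1.86 t C/ha/yr


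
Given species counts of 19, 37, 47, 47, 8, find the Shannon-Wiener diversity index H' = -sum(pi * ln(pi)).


Total N = 19 + 37 + 47 + 47 + 8 = 158
Per-species terms:
  p = 19/158 = 0.120253; ln(p) = -2.118157; p*ln(p) = 0.120253 * (-2.118157) = -0.254715
  p = 37/158 = 0.234177; ln(p) = -1.451678; p*ln(p) = 0.234177 * (-1.451678) = -0.339950
  p = 47/158 = 0.297468; ln(p) = -1.212449; p*ln(p) = 0.297468 * (-1.212449) = -0.360665
  p = 47/158 = 0.297468; ln(p) = -1.212449; p*ln(p) = 0.297468 * (-1.212449) = -0.360665
  p = 8/158 = 0.050633; ln(p) = -2.983152; p*ln(p) = 0.050633 * (-2.983152) = -0.151046
sum(p*ln(p)) = (-0.254715) + (-0.339950) + (-0.360665) + (-0.360665) + (-0.151046) = -1.467041
H' = -(-1.467041) = 1.467041 ≈ 1.4670

1.4670


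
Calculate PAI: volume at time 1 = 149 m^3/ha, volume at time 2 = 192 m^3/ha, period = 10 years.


PAI = (V2 - V1) / period = (192 - 149) / 10 = 43 / 10 = 4.30 m^3/ha/yr

4.30 m^3/ha/yr


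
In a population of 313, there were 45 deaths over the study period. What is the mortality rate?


Mortality rate = 45 / 313 = 0.143770 ≈ 0.1438

0.1438


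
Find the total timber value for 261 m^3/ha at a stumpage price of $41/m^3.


Value = 261 * 41 = $10701/ha

$10701/ha


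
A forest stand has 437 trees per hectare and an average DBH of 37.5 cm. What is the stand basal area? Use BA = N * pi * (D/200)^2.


(D/200)^2 = (37.5/200)^2 = 0.1875^2 = 0.03515625
Individual BA = 3.141593 * 0.03515625 = 0.110447 m^2
Stand BA = 437 * 0.110447 = 48.2653 ≈ 48.27 m^2/ha

48.27 m^2/ha


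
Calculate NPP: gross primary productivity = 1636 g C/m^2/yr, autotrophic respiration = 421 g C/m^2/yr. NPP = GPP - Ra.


NPP = GPP - Ra = 1636 - 421 = 1215 g C/m^2/yr

1215 g C/m^2/yr


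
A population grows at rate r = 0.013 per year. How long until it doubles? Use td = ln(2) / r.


td = ln(2) / 0.013 = 0.693147 / 0.013 = 53.3190 ≈ 53.3 years

53.3 years


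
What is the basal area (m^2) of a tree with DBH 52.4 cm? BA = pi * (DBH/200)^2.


D/200 = 52.4/200 = 0.262 m
(D/200)^2 = 0.262^2 = 0.068644
BA = 3.141593 * 0.068644 = 0.215652 ≈ 0.2157 m^2

0.2157 m^2


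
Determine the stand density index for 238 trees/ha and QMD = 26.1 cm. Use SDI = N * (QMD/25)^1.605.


QMD/25 = 26.1/25 = 1.044
(1.044)^1.605 = exp(1.605 * ln(1.044)) = exp(1.605 * 0.0430595) = exp(0.0691105) = 1.07155
SDI = 238 * 1.07155 = 255.029 ≈ 255

255


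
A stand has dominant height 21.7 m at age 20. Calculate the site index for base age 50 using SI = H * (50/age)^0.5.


50/20 = 2.50000
(2.50000)^0.5 = 1.58114
SI = 21.7 * 1.58114 = 34.3107 ≈ 34.3 m

34.3 m


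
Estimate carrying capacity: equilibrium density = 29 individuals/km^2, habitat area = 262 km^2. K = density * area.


K = 29 * 262 = 7598 individuals

7598 individuals


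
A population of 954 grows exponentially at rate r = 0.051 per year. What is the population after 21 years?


r*t = 0.051 * 21 = 1.071
exp(1.071) = 2.91830
N = 954 * 2.91830 = 2784.06 ≈ 2784

2784


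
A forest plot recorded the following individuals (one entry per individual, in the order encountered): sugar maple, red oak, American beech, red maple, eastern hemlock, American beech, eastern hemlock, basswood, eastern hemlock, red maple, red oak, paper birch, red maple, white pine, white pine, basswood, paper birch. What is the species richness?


Total individuals logged = 17
Distinct species (count of individuals): sugar maple (1), red oak (2), American beech (2), red maple (3), eastern hemlock (3), basswood (2), paper birch (2), white pine (2)
Species richness = number of distinct species = 8

8


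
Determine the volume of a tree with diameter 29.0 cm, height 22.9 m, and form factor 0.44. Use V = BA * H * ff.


(D/200)^2 = (29.0/200)^2 = 0.145^2 = 0.021025
BA = 3.141593 * 0.021025 = 0.0660520 m^2
V = 0.0660520 * 22.9 * 0.44 = 0.665540 ≈ 0.666 m^3

0.666 m^3


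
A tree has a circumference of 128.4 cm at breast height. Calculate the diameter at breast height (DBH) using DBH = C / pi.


DBH = C / pi = 128.4 / 3.141593 = 40.8710 ≈ 40.87 cm

40.87 cm


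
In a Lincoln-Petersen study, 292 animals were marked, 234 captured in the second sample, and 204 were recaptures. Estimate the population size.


N = M * C / R = 292 * 234 / 204 = 68328 / 204 = 334.94 ≈ 335

335 individuals


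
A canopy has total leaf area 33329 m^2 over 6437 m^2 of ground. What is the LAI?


LAI = 33329 / 6437 = 5.1777 ≈ 5.18

5.18


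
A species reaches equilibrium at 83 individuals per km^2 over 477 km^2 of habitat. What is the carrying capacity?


K = 83 * 477 = 39591 individuals

39591 individuals


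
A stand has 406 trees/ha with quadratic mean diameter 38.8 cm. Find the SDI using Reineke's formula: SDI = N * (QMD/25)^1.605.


QMD/25 = 38.8/25 = 1.552
(1.552)^1.605 = exp(1.605 * ln(1.552)) = exp(1.605 * 0.439544) = exp(0.705468) = 2.02479
SDI = 406 * 2.02479 = 822.065 ≈ 822

822


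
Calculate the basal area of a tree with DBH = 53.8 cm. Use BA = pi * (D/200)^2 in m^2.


D/200 = 53.8/200 = 0.269 m
(D/200)^2 = 0.269^2 = 0.072361
BA = 3.141593 * 0.072361 = 0.227329 ≈ 0.2273 m^2

0.2273 m^2


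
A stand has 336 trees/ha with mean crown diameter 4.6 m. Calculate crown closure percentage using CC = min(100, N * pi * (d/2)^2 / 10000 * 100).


(d/2)^2 = (4.6/2)^2 = 2.3^2 = 5.29
Crown area = 3.141593 * 5.29 = 16.6190 m^2
N * area / 10000 * 100 = 336 * 16.6190 / 10000 * 100 = 55.8398
CC = min(100, 55.8398) = 55.8398 ≈ 55.8%

55.8%


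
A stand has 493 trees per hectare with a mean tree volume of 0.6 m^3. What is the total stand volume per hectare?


V_stand = 493 * 0.6 = 295.8 m^3/ha

295.8 m^3/ha


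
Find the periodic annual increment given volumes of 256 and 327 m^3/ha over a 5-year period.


PAI = (V2 - V1) / period = (327 - 256) / 5 = 71 / 5 = 14.20 m^3/ha/yr

14.20 m^3/ha/yr


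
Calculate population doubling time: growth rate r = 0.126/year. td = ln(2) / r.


td = ln(2) / 0.126 = 0.693147 / 0.126 = 5.50117 ≈ 5.5 years

5.5 years


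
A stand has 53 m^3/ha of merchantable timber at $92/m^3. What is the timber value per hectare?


Value = 53 * 92 = $4876/ha

$4876/ha


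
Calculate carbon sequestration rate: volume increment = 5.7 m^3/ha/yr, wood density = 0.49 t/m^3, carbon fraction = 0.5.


C = 5.7 * 0.49 * 0.5 = 1.3965 ≈ 1.40 t C/ha/yr

1.40 t C/ha/yr


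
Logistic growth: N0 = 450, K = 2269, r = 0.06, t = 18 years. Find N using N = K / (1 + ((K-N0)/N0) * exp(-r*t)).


(K - N0)/N0 = (2269 - 450)/450 = 1819/450 = 4.04222
r*t = 0.06 * 18 = 1.08; exp(-1.08) = 0.339596
4.04222 * 0.339596 = 1.37272
1 + 1.37272 = 2.37272
N = 2269 / 2.37272 = 956.286 ≈ 956

956


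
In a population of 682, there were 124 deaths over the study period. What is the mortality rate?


Mortality rate = 124 / 682 = 0.181818 ≈ 0.1818

0.1818


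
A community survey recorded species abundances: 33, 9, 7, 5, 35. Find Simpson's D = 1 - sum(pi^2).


Total N = 33 + 9 + 7 + 5 + 35 = 89
Per-species terms:
  p = 33/89 = 0.370787; p^2 = 0.370787^2 = 0.137483
  p = 9/89 = 0.101124; p^2 = 0.101124^2 = 0.010226
  p = 7/89 = 0.078652; p^2 = 0.078652^2 = 0.006186
  p = 5/89 = 0.056180; p^2 = 0.056180^2 = 0.003156
  p = 35/89 = 0.393258; p^2 = 0.393258^2 = 0.154652
sum(p^2) = 0.137483 + 0.010226 + 0.006186 + 0.003156 + 0.154652 = 0.311703
D = 1 - 0.311703 = 0.688297 ≈ 0.6883

0.6883


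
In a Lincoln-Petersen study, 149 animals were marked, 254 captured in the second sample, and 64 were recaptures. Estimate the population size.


N = M * C / R = 149 * 254 / 64 = 37846 / 64 = 591.34 ≈ 591

591 individuals


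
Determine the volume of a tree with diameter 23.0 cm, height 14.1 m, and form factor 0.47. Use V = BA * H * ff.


(D/200)^2 = (23.0/200)^2 = 0.115^2 = 0.013225
BA = 3.141593 * 0.013225 = 0.0415476 m^2
V = 0.0415476 * 14.1 * 0.47 = 0.275336 ≈ 0.275 m^3

0.275 m^3


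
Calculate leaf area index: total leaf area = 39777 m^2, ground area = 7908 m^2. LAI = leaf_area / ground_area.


LAI = 39777 / 7908 = 5.0300 ≈ 5.03

5.03


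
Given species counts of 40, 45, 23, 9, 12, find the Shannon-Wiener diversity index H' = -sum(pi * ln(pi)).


Total N = 40 + 45 + 23 + 9 + 12 = 129
Per-species terms:
  p = 40/129 = 0.310078; ln(p) = -1.170931; p*ln(p) = 0.310078 * (-1.170931) = -0.363080
  p = 45/129 = 0.348837; ln(p) = -1.053151; p*ln(p) = 0.348837 * (-1.053151) = -0.367378
  p = 23/129 = 0.178295; ln(p) = -1.724316; p*ln(p) = 0.178295 * (-1.724316) = -0.307437
  p = 9/129 = 0.069767; ln(p) = -2.662594; p*ln(p) = 0.069767 * (-2.662594) = -0.185761
  p = 12/129 = 0.093023; ln(p) = -2.374909; p*ln(p) = 0.093023 * (-2.374909) = -0.220921
sum(p*ln(p)) = (-0.363080) + (-0.367378) + (-0.307437) + (-0.185761) + (-0.220921) = -1.444577
H' = -(-1.444577) = 1.444577 ≈ 1.4446

1.4446


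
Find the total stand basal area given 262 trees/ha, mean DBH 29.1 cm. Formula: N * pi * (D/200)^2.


(D/200)^2 = (29.1/200)^2 = 0.1455^2 = 0.02117025
Individual BA = 3.141593 * 0.02117025 = 0.0665083 m^2
Stand BA = 262 * 0.0665083 = 17.4252 ≈ 17.43 m^2/ha

17.43 m^2/ha


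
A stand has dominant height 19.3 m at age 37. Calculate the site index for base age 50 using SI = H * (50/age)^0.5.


50/37 = 1.35135
(1.35135)^0.5 = 1.16248
SI = 19.3 * 1.16248 = 22.4359 ≈ 22.4 m

22.4 m


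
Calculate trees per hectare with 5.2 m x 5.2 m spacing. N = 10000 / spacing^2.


N = 10000 / 5.2^2 = 10000 / 27.04 = 369.822 ≈ 370 trees/ha

370 trees/ha


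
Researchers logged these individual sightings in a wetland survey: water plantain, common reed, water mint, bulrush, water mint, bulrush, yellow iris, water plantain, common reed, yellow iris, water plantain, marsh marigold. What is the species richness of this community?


Total individuals logged = 12
Distinct species (count of individuals): water plantain (3), common reed (2), water mint (2), bulrush (2), yellow iris (2), marsh marigold (1)
Species richness = number of distinct species = 6

6


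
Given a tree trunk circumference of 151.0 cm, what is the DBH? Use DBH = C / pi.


DBH = C / pi = 151.0 / 3.141593 = 48.0648 ≈ 48.06 cm

48.06 cm


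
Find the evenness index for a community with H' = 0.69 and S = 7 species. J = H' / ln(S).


ln(7) = 1.94591
J = H' / ln(S) = 0.69 / 1.94591 = 0.354590 ≈ 0.3546

0.3546


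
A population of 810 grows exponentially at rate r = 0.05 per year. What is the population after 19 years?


r*t = 0.05 * 19 = 0.95
exp(0.95) = 2.58571
N = 810 * 2.58571 = 2094.43 ≈ 2094

2094


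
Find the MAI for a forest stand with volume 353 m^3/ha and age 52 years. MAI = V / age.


MAI = 353 / 52 = 6.7885 ≈ 6.79 m^3/ha/yr

6.79 m^3/ha/yr


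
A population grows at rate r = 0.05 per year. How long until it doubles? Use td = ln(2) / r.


td = ln(2) / 0.05 = 0.693147 / 0.05 = 13.8629 ≈ 13.9 years

13.9 years


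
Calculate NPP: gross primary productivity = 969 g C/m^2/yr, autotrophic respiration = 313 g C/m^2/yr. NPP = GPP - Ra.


NPP = GPP - Ra = 969 - 313 = 656 g C/m^2/yr

656 g C/m^2/yr


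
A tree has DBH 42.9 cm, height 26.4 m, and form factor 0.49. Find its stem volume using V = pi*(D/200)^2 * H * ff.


(D/200)^2 = (42.9/200)^2 = 0.2145^2 = 0.04601025
BA = 3.141593 * 0.04601025 = 0.144545 m^2
V = 0.144545 * 26.4 * 0.49 = 1.86983 ≈ 1.870 m^3

1.870 m^3


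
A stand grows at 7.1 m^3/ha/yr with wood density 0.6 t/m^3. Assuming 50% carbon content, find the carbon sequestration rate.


C = 7.1 * 0.6 * 0.5 = 2.13 t C/ha/yr

2.13 t C/ha/yr


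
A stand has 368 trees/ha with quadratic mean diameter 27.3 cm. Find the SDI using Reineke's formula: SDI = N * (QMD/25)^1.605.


QMD/25 = 27.3/25 = 1.092
(1.092)^1.605 = exp(1.605 * ln(1.092)) = exp(1.605 * 0.0880109) = exp(0.141257) = 1.15172
SDI = 368 * 1.15172 = 423.833 ≈ 424

424


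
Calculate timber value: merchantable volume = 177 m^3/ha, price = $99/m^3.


Value = 177 * 99 = $17523/ha

$17523/ha


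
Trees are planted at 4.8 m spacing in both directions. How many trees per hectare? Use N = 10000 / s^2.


N = 10000 / 4.8^2 = 10000 / 23.04 = 434.028 ≈ 434 trees/ha

434 trees/ha


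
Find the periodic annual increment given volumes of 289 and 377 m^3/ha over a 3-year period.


PAI = (V2 - V1) / period = (377 - 289) / 3 = 88 / 3 = 29.3333 ≈ 29.33 m^3/ha/yr

29.33 m^3/ha/yr


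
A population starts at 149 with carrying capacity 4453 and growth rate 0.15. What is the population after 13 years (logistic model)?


(K - N0)/N0 = (4453 - 149)/149 = 4304/149 = 28.8859
r*t = 0.15 * 13 = 1.95; exp(-1.95) = 0.142274
28.8859 * 0.142274 = 4.10971
1 + 4.10971 = 5.10971
N = 4453 / 5.10971 = 871.478 ≈ 871

871


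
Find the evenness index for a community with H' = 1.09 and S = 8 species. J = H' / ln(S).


ln(8) = 2.07944
J = H' / ln(S) = 1.09 / 2.07944 = 0.524180 ≈ 0.5242

0.5242


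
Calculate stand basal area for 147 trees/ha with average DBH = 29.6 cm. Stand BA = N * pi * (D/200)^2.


(D/200)^2 = (29.6/200)^2 = 0.148^2 = 0.021904
Individual BA = 3.141593 * 0.021904 = 0.0688135 m^2
Stand BA = 147 * 0.0688135 = 10.1156 ≈ 10.12 m^2/ha

10.12 m^2/ha


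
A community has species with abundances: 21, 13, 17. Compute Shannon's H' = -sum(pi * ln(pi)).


Total N = 21 + 13 + 17 = 51
Per-species terms:
  p = 21/51 = 0.411765; ln(p) = -0.887302; p*ln(p) = 0.411765 * (-0.887302) = -0.365360
  p = 13/51 = 0.254902; ln(p) = -1.366876; p*ln(p) = 0.254902 * (-1.366876) = -0.348419
  p = 17/51 = 0.333333; ln(p) = -1.098613; p*ln(p) = 0.333333 * (-1.098613) = -0.366204
sum(p*ln(p)) = (-0.365360) + (-0.348419) + (-0.366204) = -1.079983
H' = -(-1.079983) = 1.079983 ≈ 1.0800

1.0800


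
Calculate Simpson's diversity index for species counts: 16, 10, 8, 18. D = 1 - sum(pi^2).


Total N = 16 + 10 + 8 + 18 = 52
Per-species terms:
  p = 16/52 = 0.307692; p^2 = 0.307692^2 = 0.094674
  p = 10/52 = 0.192308; p^2 = 0.192308^2 = 0.036982
  p = 8/52 = 0.153846; p^2 = 0.153846^2 = 0.023669
  p = 18/52 = 0.346154; p^2 = 0.346154^2 = 0.119823
sum(p^2) = 0.094674 + 0.036982 + 0.023669 + 0.119823 = 0.275148
D = 1 - 0.275148 = 0.724852 ≈ 0.7249

0.7249


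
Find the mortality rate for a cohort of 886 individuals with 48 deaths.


Mortality rate = 48 / 886 = 0.054176 ≈ 0.0542

0.0542


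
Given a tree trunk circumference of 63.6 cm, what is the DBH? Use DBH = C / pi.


DBH = C / pi = 63.6 / 3.141593 = 20.2445 ≈ 20.24 cm

20.24 cm


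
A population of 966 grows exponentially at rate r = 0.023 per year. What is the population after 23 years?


r*t = 0.023 * 23 = 0.529
exp(0.529) = 1.69723
N = 966 * 1.69723 = 1639.52 ≈ 1640

1640


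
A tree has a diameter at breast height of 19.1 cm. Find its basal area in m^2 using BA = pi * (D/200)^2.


D/200 = 19.1/200 = 0.0955 m
(D/200)^2 = 0.0955^2 = 0.00912025
BA = 3.141593 * 0.00912025 = 0.0286521 ≈ 0.0287 m^2

0.0287 m^2


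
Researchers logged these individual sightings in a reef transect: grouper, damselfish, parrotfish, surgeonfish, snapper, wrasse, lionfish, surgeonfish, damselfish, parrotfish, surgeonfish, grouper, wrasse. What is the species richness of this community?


Total individuals logged = 13
Distinct species (count of individuals): grouper (2), damselfish (2), parrotfish (2), surgeonfish (3), snapper (1), wrasse (2), lionfish (1)
Species richness = number of distinct species = 7

7


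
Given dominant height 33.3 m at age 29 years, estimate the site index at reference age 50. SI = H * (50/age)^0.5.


50/29 = 1.72414
(1.72414)^0.5 = 1.31307
SI = 33.3 * 1.31307 = 43.7252 ≈ 43.7 m

43.7 m


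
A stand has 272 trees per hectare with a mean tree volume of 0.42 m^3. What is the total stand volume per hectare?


V_stand = 272 * 0.42 = 114.24 ≈ 114.2 m^3/ha

114.2 m^3/ha


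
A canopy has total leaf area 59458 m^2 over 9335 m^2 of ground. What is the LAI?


LAI = 59458 / 9335 = 6.3694 ≈ 6.37

6.37


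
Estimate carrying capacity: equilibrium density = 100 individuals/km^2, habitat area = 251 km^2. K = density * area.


K = 100 * 251 = 25100 individuals

25100 individuals


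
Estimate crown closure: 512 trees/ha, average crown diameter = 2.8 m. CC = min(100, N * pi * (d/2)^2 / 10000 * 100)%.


(d/2)^2 = (2.8/2)^2 = 1.4^2 = 1.96
Crown area = 3.141593 * 1.96 = 6.15752 m^2
N * area / 10000 * 100 = 512 * 6.15752 / 10000 * 100 = 31.5265
CC = min(100, 31.5265) = 31.5265 ≈ 31.5%

31.5%


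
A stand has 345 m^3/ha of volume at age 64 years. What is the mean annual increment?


MAI = 345 / 64 = 5.3906 ≈ 5.39 m^3/ha/yr

5.39 m^3/ha/yr


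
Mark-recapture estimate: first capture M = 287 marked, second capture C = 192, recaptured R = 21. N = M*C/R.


N = M * C / R = 287 * 192 / 21 = 55104 / 21 = 2624

2624 individuals


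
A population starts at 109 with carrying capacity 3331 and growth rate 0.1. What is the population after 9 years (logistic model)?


(K - N0)/N0 = (3331 - 109)/109 = 3222/109 = 29.5596
r*t = 0.1 * 9 = 0.9; exp(-0.9) = 0.406570
29.5596 * 0.406570 = 12.0180
1 + 12.0180 = 13.0180
N = 3331 / 13.0180 = 255.876 ≈ 256

256


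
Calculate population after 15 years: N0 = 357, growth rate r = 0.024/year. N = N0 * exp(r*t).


r*t = 0.024 * 15 = 0.36
exp(0.36) = 1.43333
N = 357 * 1.43333 = 511.699 ≈ 512

512


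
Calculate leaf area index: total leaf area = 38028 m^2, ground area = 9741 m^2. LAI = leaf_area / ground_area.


LAI = 38028 / 9741 = 3.9039 ≈ 3.90

3.90


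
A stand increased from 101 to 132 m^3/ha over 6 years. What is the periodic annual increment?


PAI = (V2 - V1) / period = (132 - 101) / 6 = 31 / 6 = 5.1667 ≈ 5.17 m^3/ha/yr

5.17 m^3/ha/yr


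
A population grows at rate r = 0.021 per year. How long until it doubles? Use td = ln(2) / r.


td = ln(2) / 0.021 = 0.693147 / 0.021 = 33.0070 ≈ 33.0 years

33.0 years


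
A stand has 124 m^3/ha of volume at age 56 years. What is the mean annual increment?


MAI = 124 / 56 = 2.2143 ≈ 2.21 m^3/ha/yr

2.21 m^3/ha/yr


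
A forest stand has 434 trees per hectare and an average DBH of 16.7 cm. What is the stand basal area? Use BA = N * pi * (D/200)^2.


(D/200)^2 = (16.7/200)^2 = 0.0835^2 = 0.00697225
Individual BA = 3.141593 * 0.00697225 = 0.0219040 m^2
Stand BA = 434 * 0.0219040 = 9.50634 ≈ 9.51 m^2/ha

9.51 m^2/ha


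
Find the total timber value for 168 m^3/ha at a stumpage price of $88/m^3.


Value = 168 * 88 = $14784/ha

$14784/ha


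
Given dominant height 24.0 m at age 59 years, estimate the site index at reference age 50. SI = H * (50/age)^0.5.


50/59 = 0.847458
(0.847458)^0.5 = 0.920575
SI = 24.0 * 0.920575 = 22.0938 ≈ 22.1 m

22.1 m


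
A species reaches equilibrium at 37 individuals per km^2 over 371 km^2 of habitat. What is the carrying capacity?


K = 37 * 371 = 13727 individuals

13727 individuals


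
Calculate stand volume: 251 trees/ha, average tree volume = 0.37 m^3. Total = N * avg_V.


V_stand = 251 * 0.37 = 92.87 ≈ 92.9 m^3/ha

92.9 m^3/ha


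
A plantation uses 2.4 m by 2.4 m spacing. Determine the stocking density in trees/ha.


N = 10000 / 2.4^2 = 10000 / 5.76 = 1736.11 ≈ 1736 trees/ha

1736 trees/ha


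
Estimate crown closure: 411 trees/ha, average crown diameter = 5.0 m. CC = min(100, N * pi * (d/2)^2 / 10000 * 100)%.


(d/2)^2 = (5.0/2)^2 = 2.5^2 = 6.25
Crown area = 3.141593 * 6.25 = 19.6350 m^2
N * area / 10000 * 100 = 411 * 19.6350 / 10000 * 100 = 80.6999
CC = min(100, 80.6999) = 80.6999 ≈ 80.7%

80.7%


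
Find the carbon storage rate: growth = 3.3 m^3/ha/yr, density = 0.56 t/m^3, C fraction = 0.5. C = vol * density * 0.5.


C = 3.3 * 0.56 * 0.5 = 0.924 ≈ 0.92 t C/ha/yr

0.92 t C/ha/yr


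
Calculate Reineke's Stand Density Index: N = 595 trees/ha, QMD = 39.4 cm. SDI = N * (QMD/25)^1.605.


QMD/25 = 39.4/25 = 1.576
(1.576)^1.605 = exp(1.605 * ln(1.576)) = exp(1.605 * 0.454890) = exp(0.730098) = 2.07528
SDI = 595 * 2.07528 = 1234.79 ≈ 1235

1235


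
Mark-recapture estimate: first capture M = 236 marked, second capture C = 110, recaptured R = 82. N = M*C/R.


N = M * C / R = 236 * 110 / 82 = 25960 / 82 = 316.59 ≈ 317

317 individuals


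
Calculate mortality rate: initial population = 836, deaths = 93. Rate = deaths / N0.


Mortality rate = 93 / 836 = 0.111244 ≈ 0.1112

0.1112


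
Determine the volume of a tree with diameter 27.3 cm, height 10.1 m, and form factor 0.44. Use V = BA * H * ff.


(D/200)^2 = (27.3/200)^2 = 0.1365^2 = 0.01863225
BA = 3.141593 * 0.01863225 = 0.0585349 m^2
V = 0.0585349 * 10.1 * 0.44 = 0.260129 ≈ 0.260 m^3

0.260 m^3


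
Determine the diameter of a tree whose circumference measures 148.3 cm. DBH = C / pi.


DBH = C / pi = 148.3 / 3.141593 = 47.2054 ≈ 47.21 cm

47.21 cm


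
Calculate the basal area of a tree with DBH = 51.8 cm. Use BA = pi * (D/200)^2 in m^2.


D/200 = 51.8/200 = 0.259 m
(D/200)^2 = 0.259^2 = 0.067081
BA = 3.141593 * 0.067081 = 0.210741 ≈ 0.2107 m^2

0.2107 m^2


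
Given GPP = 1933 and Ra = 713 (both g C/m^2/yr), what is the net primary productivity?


NPP = GPP - Ra = 1933 - 713 = 1220 g C/m^2/yr

1220 g C/m^2/yr


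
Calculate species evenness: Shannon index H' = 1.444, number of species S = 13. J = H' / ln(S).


ln(13) = 2.56495
J = H' / ln(S) = 1.444 / 2.56495 = 0.562974 ≈ 0.5630

0.5630


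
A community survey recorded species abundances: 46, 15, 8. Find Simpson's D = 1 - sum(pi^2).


Total N = 46 + 15 + 8 = 69
Per-species terms:
  p = 46/69 = 0.666667; p^2 = 0.666667^2 = 0.444445
  p = 15/69 = 0.217391; p^2 = 0.217391^2 = 0.047259
  p = 8/69 = 0.115942; p^2 = 0.115942^2 = 0.013443
sum(p^2) = 0.444445 + 0.047259 + 0.013443 = 0.505147
D = 1 - 0.505147 = 0.494853 ≈ 0.4949

0.4949


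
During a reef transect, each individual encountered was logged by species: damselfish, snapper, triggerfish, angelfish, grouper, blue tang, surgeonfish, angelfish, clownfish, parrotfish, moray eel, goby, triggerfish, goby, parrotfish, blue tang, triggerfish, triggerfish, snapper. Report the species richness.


Total individuals logged = 19
Distinct species (count of individuals): damselfish (1), snapper (2), triggerfish (4), angelfish (2), grouper (1), blue tang (2), surgeonfish (1), clownfish (1), parrotfish (2), moray eel (1), goby (2)
Species richness = number of distinct species = 11

11


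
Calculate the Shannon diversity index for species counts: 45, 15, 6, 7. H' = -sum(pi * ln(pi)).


Total N = 45 + 15 + 6 + 7 = 73
Per-species terms:
  p = 45/73 = 0.616438; ln(p) = -0.483798; p*ln(p) = 0.616438 * (-0.483798) = -0.298231
  p = 15/73 = 0.205479; ln(p) = -1.582411; p*ln(p) = 0.205479 * (-1.582411) = -0.325152
  p = 6/73 = 0.082192; ln(p) = -2.498697; p*ln(p) = 0.082192 * (-2.498697) = -0.205373
  p = 7/73 = 0.095890; ln(p) = -2.344554; p*ln(p) = 0.095890 * (-2.344554) = -0.224819
sum(p*ln(p)) = (-0.298231) + (-0.325152) + (-0.205373) + (-0.224819) = -1.053575
H' = -(-1.053575) = 1.053575 ≈ 1.0536

1.0536


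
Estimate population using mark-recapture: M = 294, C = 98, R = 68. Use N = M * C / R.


N = M * C / R = 294 * 98 / 68 = 28812 / 68 = 423.71 ≈ 424

424 individuals


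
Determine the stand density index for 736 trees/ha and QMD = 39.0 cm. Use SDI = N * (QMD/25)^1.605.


QMD/25 = 39.0/25 = 1.56
(1.56)^1.605 = exp(1.605 * ln(1.56)) = exp(1.605 * 0.444686) = exp(0.713721) = 2.04157
SDI = 736 * 2.04157 = 1502.60 ≈ 1503

1503


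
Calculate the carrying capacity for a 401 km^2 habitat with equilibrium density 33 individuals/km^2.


K = 33 * 401 = 13233 individuals

13233 individuals


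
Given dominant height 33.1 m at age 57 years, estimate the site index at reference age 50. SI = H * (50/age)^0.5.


50/57 = 0.877193
(0.877193)^0.5 = 0.936586
SI = 33.1 * 0.936586 = 31.0010 ≈ 31.0 m

31.0 m


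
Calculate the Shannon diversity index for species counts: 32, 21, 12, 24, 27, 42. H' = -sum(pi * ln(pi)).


Total N = 32 + 21 + 12 + 24 + 27 + 42 = 158
Per-species terms:
  p = 32/158 = 0.202532; ln(p) = -1.596857; p*ln(p) = 0.202532 * (-1.596857) = -0.323415
  p = 21/158 = 0.132911; ln(p) = -2.018076; p*ln(p) = 0.132911 * (-2.018076) = -0.268224
  p = 12/158 = 0.075949; ln(p) = -2.577693; p*ln(p) = 0.075949 * (-2.577693) = -0.195773
  p = 24/158 = 0.151899; ln(p) = -1.884539; p*ln(p) = 0.151899 * (-1.884539) = -0.286260
  p = 27/158 = 0.170886; ln(p) = -1.766759; p*ln(p) = 0.170886 * (-1.766759) = -0.301914
  p = 42/158 = 0.265823; ln(p) = -1.324925; p*ln(p) = 0.265823 * (-1.324925) = -0.352196
sum(p*ln(p)) = (-0.323415) + (-0.268224) + (-0.195773) + (-0.286260) + (-0.301914) + (-0.352196) = -1.727782
H' = -(-1.727782) = 1.727782 ≈ 1.7278

1.7278


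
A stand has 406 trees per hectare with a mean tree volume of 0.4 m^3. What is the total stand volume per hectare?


V_stand = 406 * 0.4 = 162.4 m^3/ha

162.4 m^3/ha


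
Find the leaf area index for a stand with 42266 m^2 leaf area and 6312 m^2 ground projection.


LAI = 42266 / 6312 = 6.6961 ≈ 6.70

6.70


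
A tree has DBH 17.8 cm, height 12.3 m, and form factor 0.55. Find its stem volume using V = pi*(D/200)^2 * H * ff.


(D/200)^2 = (17.8/200)^2 = 0.089^2 = 0.007921
BA = 3.141593 * 0.007921 = 0.0248846 m^2
V = 0.0248846 * 12.3 * 0.55 = 0.168344 ≈ 0.168 m^3

0.168 m^3


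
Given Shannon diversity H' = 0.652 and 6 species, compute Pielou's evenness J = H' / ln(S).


ln(6) = 1.79176
J = H' / ln(S) = 0.652 / 1.79176 = 0.363888 ≈ 0.3639

0.3639


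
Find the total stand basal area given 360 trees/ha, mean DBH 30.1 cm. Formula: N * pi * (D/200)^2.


(D/200)^2 = (30.1/200)^2 = 0.1505^2 = 0.02265025
Individual BA = 3.141593 * 0.02265025 = 0.0711579 m^2
Stand BA = 360 * 0.0711579 = 25.6168 ≈ 25.62 m^2/ha

25.62 m^2/ha


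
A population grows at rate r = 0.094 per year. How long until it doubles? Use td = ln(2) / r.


td = ln(2) / 0.094 = 0.693147 / 0.094 = 7.37390 ≈ 7.4 years

7.4 years


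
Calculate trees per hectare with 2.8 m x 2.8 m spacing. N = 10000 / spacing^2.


N = 10000 / 2.8^2 = 10000 / 7.84 = 1275.51 ≈ 1276 trees/ha

1276 trees/ha


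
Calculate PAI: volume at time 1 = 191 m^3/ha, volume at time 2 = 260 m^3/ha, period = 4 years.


PAI = (V2 - V1) / period = (260 - 191) / 4 = 69 / 4 = 17.25 m^3/ha/yr

17.25 m^3/ha/yr


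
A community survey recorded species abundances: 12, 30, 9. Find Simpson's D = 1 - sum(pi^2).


Total N = 12 + 30 + 9 = 51
Per-species terms:
  p = 12/51 = 0.235294; p^2 = 0.235294^2 = 0.055363
  p = 30/51 = 0.588235; p^2 = 0.588235^2 = 0.346020
  p = 9/51 = 0.176471; p^2 = 0.176471^2 = 0.031142
sum(p^2) = 0.055363 + 0.346020 + 0.031142 = 0.432525
D = 1 - 0.432525 = 0.567475 ≈ 0.5675

0.5675


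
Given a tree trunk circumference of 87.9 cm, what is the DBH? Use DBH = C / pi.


DBH = C / pi = 87.9 / 3.141593 = 27.9794 ≈ 27.98 cm

27.98 cm


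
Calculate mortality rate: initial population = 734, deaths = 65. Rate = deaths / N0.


Mortality rate = 65 / 734 = 0.088556 ≈ 0.0886

0.0886


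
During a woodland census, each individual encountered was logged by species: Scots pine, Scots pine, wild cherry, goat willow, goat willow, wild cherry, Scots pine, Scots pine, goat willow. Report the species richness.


Total individuals logged = 9
Distinct species (count of individuals): Scots pine (4), wild cherry (2), goat willow (3)
Species richness = number of distinct species = 3

3


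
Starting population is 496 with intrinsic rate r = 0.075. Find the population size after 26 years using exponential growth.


r*t = 0.075 * 26 = 1.95
exp(1.95) = 7.02869
N = 496 * 7.02869 = 3486.23 ≈ 3486

3486


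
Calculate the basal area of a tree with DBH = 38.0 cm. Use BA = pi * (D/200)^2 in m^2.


D/200 = 38.0/200 = 0.19 m
(D/200)^2 = 0.19^2 = 0.0361
BA = 3.141593 * 0.0361 = 0.113412 ≈ 0.1134 m^2

0.1134 m^2


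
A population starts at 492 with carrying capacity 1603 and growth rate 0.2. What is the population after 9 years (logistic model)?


(K - N0)/N0 = (1603 - 492)/492 = 1111/492 = 2.25813
r*t = 0.2 * 9 = 1.8; exp(-1.8) = 0.165299
2.25813 * 0.165299 = 0.373267
1 + 0.373267 = 1.37327
N = 1603 / 1.37327 = 1167.29 ≈ 1167

1167


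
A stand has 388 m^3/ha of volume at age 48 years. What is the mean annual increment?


MAI = 388 / 48 = 8.0833 ≈ 8.08 m^3/ha/yr

8.08 m^3/ha/yr


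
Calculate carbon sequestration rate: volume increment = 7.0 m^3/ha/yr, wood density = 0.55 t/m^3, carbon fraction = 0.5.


C = 7.0 * 0.55 * 0.5 = 1.925 ≈ 1.93 t C/ha/yr

1.93 t C/ha/yr


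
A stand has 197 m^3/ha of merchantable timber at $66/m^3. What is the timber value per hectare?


Value = 197 * 66 = $13002/ha

$13002/ha


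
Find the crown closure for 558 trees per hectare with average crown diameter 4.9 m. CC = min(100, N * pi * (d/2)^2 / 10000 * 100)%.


(d/2)^2 = (4.9/2)^2 = 2.45^2 = 6.0025
Crown area = 3.141593 * 6.0025 = 18.8574 m^2
N * area / 10000 * 100 = 558 * 18.8574 / 10000 * 100 = 105.224
CC = min(100, 105.224) = 100%

100%


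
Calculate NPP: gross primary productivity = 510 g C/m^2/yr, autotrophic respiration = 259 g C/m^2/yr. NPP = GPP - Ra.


NPP = GPP - Ra = 510 - 259 = 251 g C/m^2/yr

251 g C/m^2/yr


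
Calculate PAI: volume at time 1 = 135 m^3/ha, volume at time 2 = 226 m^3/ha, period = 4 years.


PAI = (V2 - V1) / period = (226 - 135) / 4 = 91 / 4 = 22.75 m^3/ha/yr

22.75 m^3/ha/yr


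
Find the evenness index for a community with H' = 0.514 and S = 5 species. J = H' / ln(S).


ln(5) = 1.60944
J = H' / ln(S) = 0.514 / 1.60944 = 0.319366 ≈ 0.3194

0.3194


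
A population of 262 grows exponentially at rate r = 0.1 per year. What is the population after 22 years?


r*t = 0.1 * 22 = 2.2
exp(2.2) = 9.02501
N = 262 * 9.02501 = 2364.55 ≈ 2365

2365


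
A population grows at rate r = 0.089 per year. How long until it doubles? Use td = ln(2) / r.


td = ln(2) / 0.089 = 0.693147 / 0.089 = 7.78817 ≈ 7.8 years

7.8 years


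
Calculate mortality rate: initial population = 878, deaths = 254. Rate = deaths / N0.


Mortality rate = 254 / 878 = 0.289294 ≈ 0.2893

0.2893


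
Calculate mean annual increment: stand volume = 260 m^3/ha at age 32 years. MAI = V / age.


MAI = 260 / 32 = 8.1250 ≈ 8.13 m^3/ha/yr

8.13 m^3/ha/yr


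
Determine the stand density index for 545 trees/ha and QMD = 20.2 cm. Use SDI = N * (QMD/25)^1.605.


QMD/25 = 20.2/25 = 0.808
(0.808)^1.605 = exp(1.605 * ln(0.808)) = exp(1.605 * (-0.213193)) = exp(-0.342175) = 0.710224
SDI = 545 * 0.710224 = 387.072 ≈ 387

387


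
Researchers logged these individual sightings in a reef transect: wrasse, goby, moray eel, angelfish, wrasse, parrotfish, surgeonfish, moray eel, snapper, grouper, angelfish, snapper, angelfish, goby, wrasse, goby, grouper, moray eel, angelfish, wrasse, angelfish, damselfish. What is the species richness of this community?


Total individuals logged = 22
Distinct species (count of individuals): wrasse (4), goby (3), moray eel (3), angelfish (5), parrotfish (1), surgeonfish (1), snapper (2), grouper (2), damselfish (1)
Species richness = number of distinct species = 9

9
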